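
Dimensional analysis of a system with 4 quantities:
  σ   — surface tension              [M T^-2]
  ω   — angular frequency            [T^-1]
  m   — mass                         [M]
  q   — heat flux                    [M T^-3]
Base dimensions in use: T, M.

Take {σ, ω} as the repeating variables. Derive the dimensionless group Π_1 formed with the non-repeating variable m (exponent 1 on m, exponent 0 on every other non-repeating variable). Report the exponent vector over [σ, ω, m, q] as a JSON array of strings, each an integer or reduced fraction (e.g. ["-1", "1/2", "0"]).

["-1", "2", "1", "0"]

Write exponents as rows T,M / cols σ,ω,m,q:
  T: [-2 -1  0 -3]
  M: [ 1  0  1  1]
RREF → pivots at {σ,ω} ⇒ r = 2
Repeat: σ,ω; free: m,q
RREF:
  r0: [   1    0    1    1]
  r1: [   0    1   -2    1]
Fix exponent of m at 1, q at 0; solve each RREF row for its pivot's exponent:
  r0: exp(σ) + (1)·1 = 0 ⇒ exp(σ) = -1
  r1: exp(ω) + (-2)·1 = 0 ⇒ exp(ω) = 2
Π_1 = σ^-1 · ω^2 · m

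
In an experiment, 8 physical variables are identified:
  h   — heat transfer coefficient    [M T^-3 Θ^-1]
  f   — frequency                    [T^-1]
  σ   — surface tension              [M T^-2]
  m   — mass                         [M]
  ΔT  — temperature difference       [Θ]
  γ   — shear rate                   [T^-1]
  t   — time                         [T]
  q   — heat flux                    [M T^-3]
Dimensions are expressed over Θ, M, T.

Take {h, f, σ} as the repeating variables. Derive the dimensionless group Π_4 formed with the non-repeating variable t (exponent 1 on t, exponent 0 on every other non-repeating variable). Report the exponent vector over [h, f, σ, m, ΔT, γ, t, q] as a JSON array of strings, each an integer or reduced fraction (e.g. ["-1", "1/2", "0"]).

Exponent matrix [Θ,M,T] × [h,f,σ,m,ΔT,γ,t,q]:
  Θ: [-1  0  0  0  1  0  0  0]
  M: [ 1  0  1  1  0  0  0  1]
  T: [-3 -1 -2  0  0 -1  1 -3]
Row reduction gives pivot columns h,f,σ; rank = 3
Pivot set = {h,f,σ}, free = {m,ΔT,γ,t,q}
RREF:
  r0: [   1    0    0    0   -1    0    0    0]
  r1: [   0    1    0   -2    1    1   -1    1]
  r2: [   0    0    1    1    1    0    0    1]
Fix exponent of t at 1, m at 0, ΔT at 0, γ at 0, q at 0; solve each RREF row for its pivot's exponent:
  r0: exp(h) + (0)·1 = 0 ⇒ exp(h) = 0
  r1: exp(f) + (-1)·1 = 0 ⇒ exp(f) = 1
  r2: exp(σ) + (0)·1 = 0 ⇒ exp(σ) = 0
Π_4 = f · t

["0", "1", "0", "0", "0", "0", "1", "0"]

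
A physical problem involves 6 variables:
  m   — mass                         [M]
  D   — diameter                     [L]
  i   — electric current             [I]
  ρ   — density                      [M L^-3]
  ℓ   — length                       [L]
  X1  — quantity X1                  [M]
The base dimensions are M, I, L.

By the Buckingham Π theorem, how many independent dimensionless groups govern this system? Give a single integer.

3

Write exponents as rows M,I,L / cols m,D,i,ρ,ℓ,X1:
  M: [ 1  0  0  1  0  1]
  I: [ 0  0  1  0  0  0]
  L: [ 0  1  0 -3  1  0]
RREF → pivots at {m,D,i} ⇒ r = 3
6 vars − rank 3 = 3 Π groups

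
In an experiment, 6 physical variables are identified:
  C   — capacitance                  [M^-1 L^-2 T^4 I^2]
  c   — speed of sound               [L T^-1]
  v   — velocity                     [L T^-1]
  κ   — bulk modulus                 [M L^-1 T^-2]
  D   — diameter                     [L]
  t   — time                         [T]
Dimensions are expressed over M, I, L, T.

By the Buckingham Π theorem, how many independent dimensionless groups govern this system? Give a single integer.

2

Write exponents as rows M,I,L,T / cols C,c,v,κ,D,t:
  M: [-1  0  0  1  0  0]
  I: [ 2  0  0  0  0  0]
  L: [-2  1  1 -1  1  0]
  T: [ 4 -1 -1 -2  0  1]
RREF → pivots at {C,c,κ,D} ⇒ r = 4
Π count = n − r = 6 − 4 = 2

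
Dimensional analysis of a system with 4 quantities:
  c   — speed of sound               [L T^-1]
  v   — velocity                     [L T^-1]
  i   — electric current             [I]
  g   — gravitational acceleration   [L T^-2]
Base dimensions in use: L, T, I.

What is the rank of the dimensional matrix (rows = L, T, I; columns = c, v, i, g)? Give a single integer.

Write exponents as rows L,T,I / cols c,v,i,g:
  L: [ 1  1  0  1]
  T: [-1 -1  0 -2]
  I: [ 0  0  1  0]
Echelon form has 3 nonzero rows (pivots: c,i,g)

3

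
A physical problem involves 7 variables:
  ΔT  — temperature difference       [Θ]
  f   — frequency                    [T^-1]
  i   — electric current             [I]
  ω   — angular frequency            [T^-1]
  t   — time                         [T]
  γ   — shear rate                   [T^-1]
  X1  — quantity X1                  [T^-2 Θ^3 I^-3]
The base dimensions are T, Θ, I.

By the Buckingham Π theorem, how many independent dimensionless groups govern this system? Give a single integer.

Write exponents as rows T,Θ,I / cols ΔT,f,i,ω,t,γ,X1:
  T: [ 0 -1  0 -1  1 -1 -2]
  Θ: [ 1  0  0  0  0  0  3]
  I: [ 0  0  1  0  0  0 -3]
Row reduction gives pivot columns ΔT,f,i; rank = 3
n=7, r=3 ⇒ 4 dimensionless groups

4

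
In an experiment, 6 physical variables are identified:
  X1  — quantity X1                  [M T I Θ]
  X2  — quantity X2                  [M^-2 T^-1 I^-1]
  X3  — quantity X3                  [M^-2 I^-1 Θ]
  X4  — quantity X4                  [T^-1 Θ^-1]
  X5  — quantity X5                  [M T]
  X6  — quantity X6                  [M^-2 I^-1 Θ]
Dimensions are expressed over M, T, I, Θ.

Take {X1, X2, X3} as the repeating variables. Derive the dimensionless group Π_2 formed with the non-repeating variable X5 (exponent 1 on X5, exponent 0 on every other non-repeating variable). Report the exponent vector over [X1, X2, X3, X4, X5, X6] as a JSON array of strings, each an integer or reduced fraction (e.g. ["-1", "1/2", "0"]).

["1", "2", "-1", "0", "1", "0"]

Exponent matrix [M,T,I,Θ] × [X1,X2,X3,X4,X5,X6]:
  M: [ 1 -2 -2  0  1 -2]
  T: [ 1 -1  0 -1  1  0]
  I: [ 1 -1 -1  0  0 -1]
  Θ: [ 1  0  1 -1  0  1]
RREF → pivots at {X1,X2,X3} ⇒ r = 3
Repeat: X1,X2,X3; free: X4,X5,X6
RREF:
  r0: [   1    0    0    0   -1    0]
  r1: [   0    1    0    1   -2    0]
  r2: [   0    0    1   -1    1    1]
  r3: [   0    0    0    0    0    0]
Fix exponent of X5 at 1, X4 at 0, X6 at 0; solve each RREF row for its pivot's exponent:
  r0: exp(X1) + (-1)·1 = 0 ⇒ exp(X1) = 1
  r1: exp(X2) + (-2)·1 = 0 ⇒ exp(X2) = 2
  r2: exp(X3) + (1)·1 = 0 ⇒ exp(X3) = -1
Π_2 = X1 · X2^2 · X3^-1 · X5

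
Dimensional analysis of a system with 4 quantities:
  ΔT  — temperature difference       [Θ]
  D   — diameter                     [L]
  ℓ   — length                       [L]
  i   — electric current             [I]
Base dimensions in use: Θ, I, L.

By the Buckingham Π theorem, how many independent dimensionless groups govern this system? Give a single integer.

Exponent matrix [Θ,I,L] × [ΔT,D,ℓ,i]:
  Θ: [ 1  0  0  0]
  I: [ 0  0  0  1]
  L: [ 0  1  1  0]
RREF → pivots at {ΔT,D,i} ⇒ r = 3
4 vars − rank 3 = 1 Π group

1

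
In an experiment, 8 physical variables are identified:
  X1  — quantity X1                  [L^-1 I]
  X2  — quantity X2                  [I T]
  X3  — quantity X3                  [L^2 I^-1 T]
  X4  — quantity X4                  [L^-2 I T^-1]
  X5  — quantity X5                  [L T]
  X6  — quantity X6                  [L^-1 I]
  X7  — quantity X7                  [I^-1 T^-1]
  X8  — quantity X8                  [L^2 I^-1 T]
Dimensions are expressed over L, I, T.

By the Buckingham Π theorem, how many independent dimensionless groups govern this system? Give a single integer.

Write exponents as rows L,I,T / cols X1,X2,X3,X4,X5,X6,X7,X8:
  L: [-1  0  2 -2  1 -1  0  2]
  I: [ 1  1 -1  1  0  1 -1 -1]
  T: [ 0  1  1 -1  1  0 -1  1]
Echelon form has 2 nonzero rows (pivots: X1,X2)
Π count = n − r = 8 − 2 = 6

6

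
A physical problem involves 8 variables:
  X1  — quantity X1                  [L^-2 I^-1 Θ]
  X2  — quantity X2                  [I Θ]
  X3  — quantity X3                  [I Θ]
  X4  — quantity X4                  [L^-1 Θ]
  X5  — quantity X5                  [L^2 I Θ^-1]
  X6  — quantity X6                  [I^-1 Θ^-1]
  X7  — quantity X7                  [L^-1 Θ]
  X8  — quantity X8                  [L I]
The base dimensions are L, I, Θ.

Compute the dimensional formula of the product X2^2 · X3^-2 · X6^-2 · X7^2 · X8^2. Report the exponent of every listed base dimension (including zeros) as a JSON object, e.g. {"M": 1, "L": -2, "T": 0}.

{"L": 0, "I": 4, "Θ": 4}

Exponent matrix [L,I,Θ] × [X1,X2,X3,X4,X5,X6,X7,X8]:
  L: [-2  0  0 -1  2  0 -1  1]
  I: [-1  1  1  0  1 -1  0  1]
  Θ: [ 1  1  1  1 -1 -1  1  0]
  [L]: (2)·0+(-2)·0+(-2)·0+(2)·-1+(2)·1 = 0
  [I]: (2)·1+(-2)·1+(-2)·-1+(2)·0+(2)·1 = 4
  [Θ]: (2)·1+(-2)·1+(-2)·-1+(2)·1+(2)·0 = 4
⇒ I^4 Θ^4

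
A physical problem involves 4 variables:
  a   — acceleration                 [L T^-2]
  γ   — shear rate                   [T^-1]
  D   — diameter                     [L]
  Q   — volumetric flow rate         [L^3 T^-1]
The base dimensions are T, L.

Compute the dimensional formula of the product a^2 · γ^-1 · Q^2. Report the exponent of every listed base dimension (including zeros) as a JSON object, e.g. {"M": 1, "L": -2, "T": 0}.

Exponent matrix [T,L] × [a,γ,D,Q]:
  T: [-2 -1  0 -1]
  L: [ 1  0  1  3]
  [T]: (2)·-2+(-1)·-1+(2)·-1 = -5
  [L]: (2)·1+(-1)·0+(2)·3 = 8
⇒ T^-5 L^8

{"T": -5, "L": 8}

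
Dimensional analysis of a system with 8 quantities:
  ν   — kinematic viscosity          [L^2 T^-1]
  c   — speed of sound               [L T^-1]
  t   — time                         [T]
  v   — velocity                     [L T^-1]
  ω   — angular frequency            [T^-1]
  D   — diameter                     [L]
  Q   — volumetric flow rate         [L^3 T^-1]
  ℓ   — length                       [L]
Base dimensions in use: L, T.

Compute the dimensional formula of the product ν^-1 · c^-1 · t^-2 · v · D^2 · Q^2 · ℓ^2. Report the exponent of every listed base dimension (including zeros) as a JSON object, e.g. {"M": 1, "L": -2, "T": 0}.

Exponent matrix [L,T] × [ν,c,t,v,ω,D,Q,ℓ]:
  L: [ 2  1  0  1  0  1  3  1]
  T: [-1 -1  1 -1 -1  0 -1  0]
  [L]: (-1)·2+(-1)·1+(-2)·0+(1)·1+(2)·1+(2)·3+(2)·1 = 8
  [T]: (-1)·-1+(-1)·-1+(-2)·1+(1)·-1+(2)·0+(2)·-1+(2)·0 = -3
⇒ L^8 T^-3

{"L": 8, "T": -3}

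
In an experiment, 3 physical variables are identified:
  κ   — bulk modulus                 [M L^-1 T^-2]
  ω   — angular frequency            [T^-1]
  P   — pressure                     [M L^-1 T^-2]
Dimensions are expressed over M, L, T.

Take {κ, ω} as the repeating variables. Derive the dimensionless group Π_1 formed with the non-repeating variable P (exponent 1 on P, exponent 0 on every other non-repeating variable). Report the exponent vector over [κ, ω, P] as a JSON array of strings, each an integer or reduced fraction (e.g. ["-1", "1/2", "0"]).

["-1", "0", "1"]

Write exponents as rows M,L,T / cols κ,ω,P:
  M: [ 1  0  1]
  L: [-1  0 -1]
  T: [-2 -1 -2]
Echelon form has 2 nonzero rows (pivots: κ,ω)
Repeat: κ,ω; free: P
RREF:
  r0: [   1    0    1]
  r1: [   0    1    0]
  r2: [   0    0    0]
Fix exponent of P at 1; solve each RREF row for its pivot's exponent:
  r0: exp(κ) + (1)·1 = 0 ⇒ exp(κ) = -1
  r1: exp(ω) + (0)·1 = 0 ⇒ exp(ω) = 0
Π_1 = κ^-1 · P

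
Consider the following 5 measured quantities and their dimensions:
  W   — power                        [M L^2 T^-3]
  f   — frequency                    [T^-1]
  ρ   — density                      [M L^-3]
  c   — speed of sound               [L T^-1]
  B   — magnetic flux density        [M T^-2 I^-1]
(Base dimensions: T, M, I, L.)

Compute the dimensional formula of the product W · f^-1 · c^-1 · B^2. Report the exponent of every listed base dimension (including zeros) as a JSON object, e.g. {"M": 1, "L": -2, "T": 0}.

{"T": -5, "M": 3, "I": -2, "L": 1}

Write exponents as rows T,M,I,L / cols W,f,ρ,c,B:
  T: [-3 -1  0 -1 -2]
  M: [ 1  0  1  0  1]
  I: [ 0  0  0  0 -1]
  L: [ 2  0 -3  1  0]
  [T]: (1)·-3+(-1)·-1+(-1)·-1+(2)·-2 = -5
  [M]: (1)·1+(-1)·0+(-1)·0+(2)·1 = 3
  [I]: (1)·0+(-1)·0+(-1)·0+(2)·-1 = -2
  [L]: (1)·2+(-1)·0+(-1)·1+(2)·0 = 1
⇒ T^-5 M^3 I^-2 L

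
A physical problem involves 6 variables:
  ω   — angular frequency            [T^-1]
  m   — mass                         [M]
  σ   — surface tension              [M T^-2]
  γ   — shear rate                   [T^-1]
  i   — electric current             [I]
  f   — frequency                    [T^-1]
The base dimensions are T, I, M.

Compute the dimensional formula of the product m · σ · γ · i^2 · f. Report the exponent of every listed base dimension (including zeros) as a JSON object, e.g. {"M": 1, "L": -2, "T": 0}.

{"T": -4, "I": 2, "M": 2}

Write exponents as rows T,I,M / cols ω,m,σ,γ,i,f:
  T: [-1  0 -2 -1  0 -1]
  I: [ 0  0  0  0  1  0]
  M: [ 0  1  1  0  0  0]
  [T]: (1)·0+(1)·-2+(1)·-1+(2)·0+(1)·-1 = -4
  [I]: (1)·0+(1)·0+(1)·0+(2)·1+(1)·0 = 2
  [M]: (1)·1+(1)·1+(1)·0+(2)·0+(1)·0 = 2
⇒ T^-4 I^2 M^2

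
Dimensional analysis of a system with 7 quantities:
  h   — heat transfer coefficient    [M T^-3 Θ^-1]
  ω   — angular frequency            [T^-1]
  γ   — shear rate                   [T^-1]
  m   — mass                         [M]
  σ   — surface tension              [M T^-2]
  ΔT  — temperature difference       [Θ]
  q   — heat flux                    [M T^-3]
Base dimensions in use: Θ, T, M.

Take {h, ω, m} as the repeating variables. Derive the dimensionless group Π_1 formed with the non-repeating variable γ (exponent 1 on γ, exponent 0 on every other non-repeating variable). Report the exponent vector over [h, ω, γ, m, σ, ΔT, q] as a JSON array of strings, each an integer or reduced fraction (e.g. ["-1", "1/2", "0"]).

["0", "-1", "1", "0", "0", "0", "0"]

Write exponents as rows Θ,T,M / cols h,ω,γ,m,σ,ΔT,q:
  Θ: [-1  0  0  0  0  1  0]
  T: [-3 -1 -1  0 -2  0 -3]
  M: [ 1  0  0  1  1  0  1]
Echelon form has 3 nonzero rows (pivots: h,ω,m)
Pivot set = {h,ω,m}, free = {γ,σ,ΔT,q}
RREF:
  r0: [   1    0    0    0    0   -1    0]
  r1: [   0    1    1    0    2    3    3]
  r2: [   0    0    0    1    1    1    1]
Fix exponent of γ at 1, σ at 0, ΔT at 0, q at 0; solve each RREF row for its pivot's exponent:
  r0: exp(h) + (0)·1 = 0 ⇒ exp(h) = 0
  r1: exp(ω) + (1)·1 = 0 ⇒ exp(ω) = -1
  r2: exp(m) + (0)·1 = 0 ⇒ exp(m) = 0
Π_1 = ω^-1 · γ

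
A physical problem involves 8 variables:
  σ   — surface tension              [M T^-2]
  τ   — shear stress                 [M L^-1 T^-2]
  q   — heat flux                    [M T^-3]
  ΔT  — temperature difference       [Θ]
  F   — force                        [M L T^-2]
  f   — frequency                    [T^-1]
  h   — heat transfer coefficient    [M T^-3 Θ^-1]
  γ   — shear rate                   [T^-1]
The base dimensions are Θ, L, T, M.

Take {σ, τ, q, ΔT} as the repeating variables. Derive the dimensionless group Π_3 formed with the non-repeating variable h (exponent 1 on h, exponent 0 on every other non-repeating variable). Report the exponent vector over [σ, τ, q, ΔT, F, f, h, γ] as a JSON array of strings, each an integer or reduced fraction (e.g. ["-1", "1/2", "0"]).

Dimensional matrix (Θ×L×T×M by σ×τ×q×ΔT×F×f×h×γ):
  Θ: [ 0  0  0  1  0  0 -1  0]
  L: [ 0 -1  0  0  1  0  0  0]
  T: [-2 -2 -3  0 -2 -1 -3 -1]
  M: [ 1  1  1  0  1  0  1  0]
Echelon form has 4 nonzero rows (pivots: σ,τ,q,ΔT)
Pivot set = {σ,τ,q,ΔT}, free = {F,f,h,γ}
RREF:
  r0: [   1    0    0    0    2   -1    0   -1]
  r1: [   0    1    0    0   -1    0    0    0]
  r2: [   0    0    1    0    0    1    1    1]
  r3: [   0    0    0    1    0    0   -1    0]
Fix exponent of h at 1, F at 0, f at 0, γ at 0; solve each RREF row for its pivot's exponent:
  r0: exp(σ) + (0)·1 = 0 ⇒ exp(σ) = 0
  r1: exp(τ) + (0)·1 = 0 ⇒ exp(τ) = 0
  r2: exp(q) + (1)·1 = 0 ⇒ exp(q) = -1
  r3: exp(ΔT) + (-1)·1 = 0 ⇒ exp(ΔT) = 1
Π_3 = q^-1 · ΔT · h

["0", "0", "-1", "1", "0", "0", "1", "0"]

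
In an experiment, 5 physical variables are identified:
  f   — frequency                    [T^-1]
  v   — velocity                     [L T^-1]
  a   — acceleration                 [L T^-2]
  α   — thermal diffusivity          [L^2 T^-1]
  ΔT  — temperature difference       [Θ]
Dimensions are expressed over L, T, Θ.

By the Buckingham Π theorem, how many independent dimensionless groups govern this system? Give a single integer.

2

Exponent matrix [L,T,Θ] × [f,v,a,α,ΔT]:
  L: [ 0  1  1  2  0]
  T: [-1 -1 -2 -1  0]
  Θ: [ 0  0  0  0  1]
Echelon form has 3 nonzero rows (pivots: f,v,ΔT)
n=5, r=3 ⇒ 2 dimensionless groups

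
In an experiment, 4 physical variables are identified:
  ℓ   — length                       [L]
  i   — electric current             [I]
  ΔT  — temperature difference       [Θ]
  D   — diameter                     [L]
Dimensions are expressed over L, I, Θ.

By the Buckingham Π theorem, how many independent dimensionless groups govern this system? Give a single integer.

Exponent matrix [L,I,Θ] × [ℓ,i,ΔT,D]:
  L: [ 1  0  0  1]
  I: [ 0  1  0  0]
  Θ: [ 0  0  1  0]
Row reduction gives pivot columns ℓ,i,ΔT; rank = 3
Π count = n − r = 4 − 3 = 1

1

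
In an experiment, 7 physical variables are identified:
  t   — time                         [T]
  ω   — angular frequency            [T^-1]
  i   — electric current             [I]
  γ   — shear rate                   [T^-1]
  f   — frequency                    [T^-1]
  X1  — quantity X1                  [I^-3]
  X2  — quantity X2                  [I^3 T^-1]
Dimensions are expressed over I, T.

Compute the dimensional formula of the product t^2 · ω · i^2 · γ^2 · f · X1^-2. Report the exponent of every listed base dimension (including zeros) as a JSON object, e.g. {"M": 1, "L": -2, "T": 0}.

{"I": 8, "T": -2}

Exponent matrix [I,T] × [t,ω,i,γ,f,X1,X2]:
  I: [ 0  0  1  0  0 -3  3]
  T: [ 1 -1  0 -1 -1  0 -1]
  [I]: (2)·0+(1)·0+(2)·1+(2)·0+(1)·0+(-2)·-3 = 8
  [T]: (2)·1+(1)·-1+(2)·0+(2)·-1+(1)·-1+(-2)·0 = -2
⇒ I^8 T^-2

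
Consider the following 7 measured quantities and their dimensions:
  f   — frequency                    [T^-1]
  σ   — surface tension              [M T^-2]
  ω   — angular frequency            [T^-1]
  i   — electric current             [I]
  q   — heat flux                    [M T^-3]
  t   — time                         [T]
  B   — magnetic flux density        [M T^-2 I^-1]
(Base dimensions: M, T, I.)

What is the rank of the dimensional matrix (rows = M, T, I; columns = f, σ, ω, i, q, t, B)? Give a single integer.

3

Exponent matrix [M,T,I] × [f,σ,ω,i,q,t,B]:
  M: [ 0  1  0  0  1  0  1]
  T: [-1 -2 -1  0 -3  1 -2]
  I: [ 0  0  0  1  0  0 -1]
Row reduction gives pivot columns f,σ,i; rank = 3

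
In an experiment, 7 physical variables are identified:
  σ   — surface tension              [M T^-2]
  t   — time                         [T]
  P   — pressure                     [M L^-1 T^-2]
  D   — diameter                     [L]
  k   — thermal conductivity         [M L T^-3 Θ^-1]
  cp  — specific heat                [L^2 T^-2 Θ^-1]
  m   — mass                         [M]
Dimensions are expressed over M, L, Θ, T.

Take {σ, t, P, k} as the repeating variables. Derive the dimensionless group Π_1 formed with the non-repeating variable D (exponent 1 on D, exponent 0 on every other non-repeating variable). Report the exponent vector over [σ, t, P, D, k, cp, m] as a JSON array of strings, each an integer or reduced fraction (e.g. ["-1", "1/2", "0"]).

["-1", "0", "1", "1", "0", "0", "0"]

Write exponents as rows M,L,Θ,T / cols σ,t,P,D,k,cp,m:
  M: [ 1  0  1  0  1  0  1]
  L: [ 0  0 -1  1  1  2  0]
  Θ: [ 0  0  0  0 -1 -1  0]
  T: [-2  1 -2  0 -3 -2  0]
Row reduction gives pivot columns σ,t,P,k; rank = 4
Repeat: σ,t,P,k; free: D,cp,m
RREF:
  r0: [   1    0    0    1    0    0    1]
  r1: [   0    1    0    0    0   -1    2]
  r2: [   0    0    1   -1    0   -1    0]
  r3: [   0    0    0    0    1    1    0]
Fix exponent of D at 1, cp at 0, m at 0; solve each RREF row for its pivot's exponent:
  r0: exp(σ) + (1)·1 = 0 ⇒ exp(σ) = -1
  r1: exp(t) + (0)·1 = 0 ⇒ exp(t) = 0
  r2: exp(P) + (-1)·1 = 0 ⇒ exp(P) = 1
  r3: exp(k) + (0)·1 = 0 ⇒ exp(k) = 0
Π_1 = σ^-1 · P · D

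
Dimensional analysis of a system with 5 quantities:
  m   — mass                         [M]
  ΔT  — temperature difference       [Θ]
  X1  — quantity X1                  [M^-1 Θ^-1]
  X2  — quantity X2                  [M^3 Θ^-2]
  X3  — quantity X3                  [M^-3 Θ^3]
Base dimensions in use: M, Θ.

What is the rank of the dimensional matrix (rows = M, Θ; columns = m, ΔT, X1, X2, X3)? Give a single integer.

Write exponents as rows M,Θ / cols m,ΔT,X1,X2,X3:
  M: [ 1  0 -1  3 -3]
  Θ: [ 0  1 -1 -2  3]
Row reduction gives pivot columns m,ΔT; rank = 2

2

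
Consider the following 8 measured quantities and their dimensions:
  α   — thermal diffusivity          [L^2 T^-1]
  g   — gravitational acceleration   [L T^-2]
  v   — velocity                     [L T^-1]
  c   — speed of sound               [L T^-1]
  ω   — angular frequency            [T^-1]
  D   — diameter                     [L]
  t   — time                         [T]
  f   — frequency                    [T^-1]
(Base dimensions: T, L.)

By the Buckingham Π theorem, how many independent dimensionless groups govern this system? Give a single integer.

6

Exponent matrix [T,L] × [α,g,v,c,ω,D,t,f]:
  T: [-1 -2 -1 -1 -1  0  1 -1]
  L: [ 2  1  1  1  0  1  0  0]
RREF → pivots at {α,g} ⇒ r = 2
Π count = n − r = 8 − 2 = 6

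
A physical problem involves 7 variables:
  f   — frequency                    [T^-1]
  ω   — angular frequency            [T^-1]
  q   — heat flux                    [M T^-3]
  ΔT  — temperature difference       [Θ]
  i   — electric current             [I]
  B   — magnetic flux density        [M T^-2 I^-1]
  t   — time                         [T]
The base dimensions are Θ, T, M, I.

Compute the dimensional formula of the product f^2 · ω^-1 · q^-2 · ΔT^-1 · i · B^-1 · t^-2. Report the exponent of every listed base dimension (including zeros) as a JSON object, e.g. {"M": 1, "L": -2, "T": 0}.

{"Θ": -1, "T": 5, "M": -3, "I": 2}

Dimensional matrix (Θ×T×M×I by f×ω×q×ΔT×i×B×t):
  Θ: [ 0  0  0  1  0  0  0]
  T: [-1 -1 -3  0  0 -2  1]
  M: [ 0  0  1  0  0  1  0]
  I: [ 0  0  0  0  1 -1  0]
  [Θ]: (2)·0+(-1)·0+(-2)·0+(-1)·1+(1)·0+(-1)·0+(-2)·0 = -1
  [T]: (2)·-1+(-1)·-1+(-2)·-3+(-1)·0+(1)·0+(-1)·-2+(-2)·1 = 5
  [M]: (2)·0+(-1)·0+(-2)·1+(-1)·0+(1)·0+(-1)·1+(-2)·0 = -3
  [I]: (2)·0+(-1)·0+(-2)·0+(-1)·0+(1)·1+(-1)·-1+(-2)·0 = 2
⇒ Θ^-1 T^5 M^-3 I^2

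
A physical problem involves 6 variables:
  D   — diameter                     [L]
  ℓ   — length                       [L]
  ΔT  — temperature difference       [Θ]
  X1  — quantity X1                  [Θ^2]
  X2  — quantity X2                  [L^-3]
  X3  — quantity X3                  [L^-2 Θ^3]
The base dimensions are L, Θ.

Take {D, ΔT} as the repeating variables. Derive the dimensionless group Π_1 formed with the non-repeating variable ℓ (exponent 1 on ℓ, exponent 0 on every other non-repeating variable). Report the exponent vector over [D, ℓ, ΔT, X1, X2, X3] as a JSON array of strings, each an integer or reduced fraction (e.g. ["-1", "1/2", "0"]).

["-1", "1", "0", "0", "0", "0"]

Dimensional matrix (L×Θ by D×ℓ×ΔT×X1×X2×X3):
  L: [ 1  1  0  0 -3 -2]
  Θ: [ 0  0  1  2  0  3]
Echelon form has 2 nonzero rows (pivots: D,ΔT)
Pivot set = {D,ΔT}, free = {ℓ,X1,X2,X3}
RREF:
  r0: [   1    1    0    0   -3   -2]
  r1: [   0    0    1    2    0    3]
Fix exponent of ℓ at 1, X1 at 0, X2 at 0, X3 at 0; solve each RREF row for its pivot's exponent:
  r0: exp(D) + (1)·1 = 0 ⇒ exp(D) = -1
  r1: exp(ΔT) + (0)·1 = 0 ⇒ exp(ΔT) = 0
Π_1 = D^-1 · ℓ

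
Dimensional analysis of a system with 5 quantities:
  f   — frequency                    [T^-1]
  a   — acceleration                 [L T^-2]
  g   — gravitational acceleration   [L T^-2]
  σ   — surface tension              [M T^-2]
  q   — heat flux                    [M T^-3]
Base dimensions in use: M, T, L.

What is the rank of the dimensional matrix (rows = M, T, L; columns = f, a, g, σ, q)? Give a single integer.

3

Write exponents as rows M,T,L / cols f,a,g,σ,q:
  M: [ 0  0  0  1  1]
  T: [-1 -2 -2 -2 -3]
  L: [ 0  1  1  0  0]
RREF → pivots at {f,a,σ} ⇒ r = 3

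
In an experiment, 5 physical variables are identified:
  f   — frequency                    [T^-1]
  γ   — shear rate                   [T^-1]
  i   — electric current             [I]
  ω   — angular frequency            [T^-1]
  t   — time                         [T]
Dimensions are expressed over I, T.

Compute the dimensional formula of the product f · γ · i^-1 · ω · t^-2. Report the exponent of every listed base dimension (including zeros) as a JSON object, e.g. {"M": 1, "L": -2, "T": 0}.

Write exponents as rows I,T / cols f,γ,i,ω,t:
  I: [ 0  0  1  0  0]
  T: [-1 -1  0 -1  1]
  [I]: (1)·0+(1)·0+(-1)·1+(1)·0+(-2)·0 = -1
  [T]: (1)·-1+(1)·-1+(-1)·0+(1)·-1+(-2)·1 = -5
⇒ I^-1 T^-5

{"I": -1, "T": -5}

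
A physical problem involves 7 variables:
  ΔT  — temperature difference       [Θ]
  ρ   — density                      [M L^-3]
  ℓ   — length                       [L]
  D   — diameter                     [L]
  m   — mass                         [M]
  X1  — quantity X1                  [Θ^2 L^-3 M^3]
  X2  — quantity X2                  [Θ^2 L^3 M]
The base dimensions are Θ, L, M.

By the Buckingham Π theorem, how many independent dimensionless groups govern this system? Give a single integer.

Write exponents as rows Θ,L,M / cols ΔT,ρ,ℓ,D,m,X1,X2:
  Θ: [ 1  0  0  0  0  2  2]
  L: [ 0 -3  1  1  0 -3  3]
  M: [ 0  1  0  0  1  3  1]
Row reduction gives pivot columns ΔT,ρ,ℓ; rank = 3
7 vars − rank 3 = 4 Π groups

4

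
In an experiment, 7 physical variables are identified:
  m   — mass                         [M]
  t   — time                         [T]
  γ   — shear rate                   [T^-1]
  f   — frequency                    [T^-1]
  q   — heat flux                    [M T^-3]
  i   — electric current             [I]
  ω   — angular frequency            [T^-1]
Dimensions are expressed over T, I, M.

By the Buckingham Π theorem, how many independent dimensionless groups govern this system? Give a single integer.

4

Write exponents as rows T,I,M / cols m,t,γ,f,q,i,ω:
  T: [ 0  1 -1 -1 -3  0 -1]
  I: [ 0  0  0  0  0  1  0]
  M: [ 1  0  0  0  1  0  0]
Echelon form has 3 nonzero rows (pivots: m,t,i)
7 vars − rank 3 = 4 Π groups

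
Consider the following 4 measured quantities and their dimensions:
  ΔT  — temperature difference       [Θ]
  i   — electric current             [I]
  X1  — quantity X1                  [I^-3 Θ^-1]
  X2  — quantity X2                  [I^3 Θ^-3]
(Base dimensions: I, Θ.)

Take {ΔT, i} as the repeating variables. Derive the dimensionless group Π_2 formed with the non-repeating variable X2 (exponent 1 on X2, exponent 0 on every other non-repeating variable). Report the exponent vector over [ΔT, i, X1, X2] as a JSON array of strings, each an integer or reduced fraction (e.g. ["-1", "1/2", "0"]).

Exponent matrix [I,Θ] × [ΔT,i,X1,X2]:
  I: [ 0  1 -3  3]
  Θ: [ 1  0 -1 -3]
Echelon form has 2 nonzero rows (pivots: ΔT,i)
Pivot set = {ΔT,i}, free = {X1,X2}
RREF:
  r0: [   1    0   -1   -3]
  r1: [   0    1   -3    3]
Fix exponent of X2 at 1, X1 at 0; solve each RREF row for its pivot's exponent:
  r0: exp(ΔT) + (-3)·1 = 0 ⇒ exp(ΔT) = 3
  r1: exp(i) + (3)·1 = 0 ⇒ exp(i) = -3
Π_2 = ΔT^3 · i^-3 · X2

["3", "-3", "0", "1"]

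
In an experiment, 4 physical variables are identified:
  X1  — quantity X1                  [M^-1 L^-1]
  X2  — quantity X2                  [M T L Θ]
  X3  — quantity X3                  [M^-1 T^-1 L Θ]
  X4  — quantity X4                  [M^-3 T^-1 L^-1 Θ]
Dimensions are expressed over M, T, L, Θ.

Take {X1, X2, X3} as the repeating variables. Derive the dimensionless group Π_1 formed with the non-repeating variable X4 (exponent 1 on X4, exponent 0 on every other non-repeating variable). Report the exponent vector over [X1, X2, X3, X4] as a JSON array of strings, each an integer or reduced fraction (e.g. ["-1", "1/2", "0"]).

Dimensional matrix (M×T×L×Θ by X1×X2×X3×X4):
  M: [-1  1 -1 -3]
  T: [ 0  1 -1 -1]
  L: [-1  1  1 -1]
  Θ: [ 0  1  1  1]
RREF → pivots at {X1,X2,X3} ⇒ r = 3
Repeat: X1,X2,X3; free: X4
RREF:
  r0: [   1    0    0    2]
  r1: [   0    1    0    0]
  r2: [   0    0    1    1]
  r3: [   0    0    0    0]
Fix exponent of X4 at 1; solve each RREF row for its pivot's exponent:
  r0: exp(X1) + (2)·1 = 0 ⇒ exp(X1) = -2
  r1: exp(X2) + (0)·1 = 0 ⇒ exp(X2) = 0
  r2: exp(X3) + (1)·1 = 0 ⇒ exp(X3) = -1
Π_1 = X1^-2 · X3^-1 · X4

["-2", "0", "-1", "1"]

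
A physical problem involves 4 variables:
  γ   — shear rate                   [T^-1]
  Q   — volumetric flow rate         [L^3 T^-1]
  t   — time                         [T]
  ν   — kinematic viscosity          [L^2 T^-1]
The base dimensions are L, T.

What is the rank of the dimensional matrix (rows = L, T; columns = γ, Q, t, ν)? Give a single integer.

Write exponents as rows L,T / cols γ,Q,t,ν:
  L: [ 0  3  0  2]
  T: [-1 -1  1 -1]
Echelon form has 2 nonzero rows (pivots: γ,Q)

2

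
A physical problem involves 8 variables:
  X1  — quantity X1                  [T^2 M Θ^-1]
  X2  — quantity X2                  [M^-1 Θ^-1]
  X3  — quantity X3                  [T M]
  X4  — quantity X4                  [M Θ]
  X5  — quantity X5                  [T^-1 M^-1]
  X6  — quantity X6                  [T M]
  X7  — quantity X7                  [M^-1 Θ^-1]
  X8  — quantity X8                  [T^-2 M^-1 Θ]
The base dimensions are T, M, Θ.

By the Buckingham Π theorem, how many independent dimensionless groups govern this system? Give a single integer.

Write exponents as rows T,M,Θ / cols X1,X2,X3,X4,X5,X6,X7,X8:
  T: [ 2  0  1  0 -1  1  0 -2]
  M: [ 1 -1  1  1 -1  1 -1 -1]
  Θ: [-1 -1  0  1  0  0 -1  1]
Echelon form has 2 nonzero rows (pivots: X1,X2)
Π count = n − r = 8 − 2 = 6

6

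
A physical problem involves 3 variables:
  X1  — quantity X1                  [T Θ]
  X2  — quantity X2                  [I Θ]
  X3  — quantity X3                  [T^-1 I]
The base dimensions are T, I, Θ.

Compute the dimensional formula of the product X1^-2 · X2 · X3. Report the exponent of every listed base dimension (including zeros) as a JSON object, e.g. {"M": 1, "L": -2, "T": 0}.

Exponent matrix [T,I,Θ] × [X1,X2,X3]:
  T: [ 1  0 -1]
  I: [ 0  1  1]
  Θ: [ 1  1  0]
  [T]: (-2)·1+(1)·0+(1)·-1 = -3
  [I]: (-2)·0+(1)·1+(1)·1 = 2
  [Θ]: (-2)·1+(1)·1+(1)·0 = -1
⇒ T^-3 I^2 Θ^-1

{"T": -3, "I": 2, "Θ": -1}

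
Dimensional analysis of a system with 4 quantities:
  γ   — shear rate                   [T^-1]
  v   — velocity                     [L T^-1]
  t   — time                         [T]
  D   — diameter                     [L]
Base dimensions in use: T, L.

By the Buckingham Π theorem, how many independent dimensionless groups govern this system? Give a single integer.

2

Exponent matrix [T,L] × [γ,v,t,D]:
  T: [-1 -1  1  0]
  L: [ 0  1  0  1]
Row reduction gives pivot columns γ,v; rank = 2
n=4, r=2 ⇒ 2 dimensionless groups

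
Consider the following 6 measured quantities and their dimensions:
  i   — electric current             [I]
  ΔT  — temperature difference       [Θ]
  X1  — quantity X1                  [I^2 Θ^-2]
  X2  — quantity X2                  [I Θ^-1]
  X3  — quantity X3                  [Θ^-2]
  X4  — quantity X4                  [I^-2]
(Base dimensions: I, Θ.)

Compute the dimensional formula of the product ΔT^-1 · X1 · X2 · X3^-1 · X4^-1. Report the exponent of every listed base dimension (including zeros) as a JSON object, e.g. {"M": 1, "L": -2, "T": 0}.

{"I": 5, "Θ": -2}

Dimensional matrix (I×Θ by i×ΔT×X1×X2×X3×X4):
  I: [ 1  0  2  1  0 -2]
  Θ: [ 0  1 -2 -1 -2  0]
  [I]: (-1)·0+(1)·2+(1)·1+(-1)·0+(-1)·-2 = 5
  [Θ]: (-1)·1+(1)·-2+(1)·-1+(-1)·-2+(-1)·0 = -2
⇒ I^5 Θ^-2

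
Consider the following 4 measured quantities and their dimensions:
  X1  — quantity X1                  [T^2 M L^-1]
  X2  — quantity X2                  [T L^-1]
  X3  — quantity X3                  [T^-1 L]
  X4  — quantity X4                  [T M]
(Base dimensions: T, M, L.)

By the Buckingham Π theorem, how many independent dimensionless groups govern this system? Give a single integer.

Exponent matrix [T,M,L] × [X1,X2,X3,X4]:
  T: [ 2  1 -1  1]
  M: [ 1  0  0  1]
  L: [-1 -1  1  0]
Row reduction gives pivot columns X1,X2; rank = 2
n=4, r=2 ⇒ 2 dimensionless groups

2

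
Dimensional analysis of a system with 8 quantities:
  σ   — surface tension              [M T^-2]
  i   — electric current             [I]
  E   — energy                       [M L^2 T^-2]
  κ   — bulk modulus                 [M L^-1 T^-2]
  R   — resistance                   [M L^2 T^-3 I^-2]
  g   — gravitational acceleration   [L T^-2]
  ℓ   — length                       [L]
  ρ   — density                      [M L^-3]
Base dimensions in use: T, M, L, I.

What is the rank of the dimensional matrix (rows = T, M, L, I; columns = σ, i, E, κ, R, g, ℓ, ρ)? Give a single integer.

Exponent matrix [T,M,L,I] × [σ,i,E,κ,R,g,ℓ,ρ]:
  T: [-2  0 -2 -2 -3 -2  0  0]
  M: [ 1  0  1  1  1  0  0  1]
  L: [ 0  0  2 -1  2  1  1 -3]
  I: [ 0  1  0  0 -2  0  0  0]
Row reduction gives pivot columns σ,i,E,R; rank = 4

4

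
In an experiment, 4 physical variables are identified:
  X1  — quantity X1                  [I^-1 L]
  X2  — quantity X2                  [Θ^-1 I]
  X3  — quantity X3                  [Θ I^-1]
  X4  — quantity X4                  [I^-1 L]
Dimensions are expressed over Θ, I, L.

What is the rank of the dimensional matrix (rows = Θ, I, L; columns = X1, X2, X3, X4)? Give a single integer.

Exponent matrix [Θ,I,L] × [X1,X2,X3,X4]:
  Θ: [ 0 -1  1  0]
  I: [-1  1 -1 -1]
  L: [ 1  0  0  1]
Row reduction gives pivot columns X1,X2; rank = 2

2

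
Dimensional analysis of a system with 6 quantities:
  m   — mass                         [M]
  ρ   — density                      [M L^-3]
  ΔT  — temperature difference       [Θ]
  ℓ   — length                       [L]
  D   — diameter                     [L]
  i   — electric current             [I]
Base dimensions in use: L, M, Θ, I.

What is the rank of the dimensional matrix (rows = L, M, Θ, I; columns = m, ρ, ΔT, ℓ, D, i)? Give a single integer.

Write exponents as rows L,M,Θ,I / cols m,ρ,ΔT,ℓ,D,i:
  L: [ 0 -3  0  1  1  0]
  M: [ 1  1  0  0  0  0]
  Θ: [ 0  0  1  0  0  0]
  I: [ 0  0  0  0  0  1]
Row reduction gives pivot columns m,ρ,ΔT,i; rank = 4

4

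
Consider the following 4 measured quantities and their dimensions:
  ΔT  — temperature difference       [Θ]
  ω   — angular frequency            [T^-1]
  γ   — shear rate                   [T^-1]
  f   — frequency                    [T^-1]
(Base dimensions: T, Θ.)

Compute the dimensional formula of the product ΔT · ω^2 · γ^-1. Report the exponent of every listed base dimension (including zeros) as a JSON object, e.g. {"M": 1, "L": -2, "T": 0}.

{"T": -1, "Θ": 1}

Exponent matrix [T,Θ] × [ΔT,ω,γ,f]:
  T: [ 0 -1 -1 -1]
  Θ: [ 1  0  0  0]
  [T]: (1)·0+(2)·-1+(-1)·-1 = -1
  [Θ]: (1)·1+(2)·0+(-1)·0 = 1
⇒ T^-1 Θ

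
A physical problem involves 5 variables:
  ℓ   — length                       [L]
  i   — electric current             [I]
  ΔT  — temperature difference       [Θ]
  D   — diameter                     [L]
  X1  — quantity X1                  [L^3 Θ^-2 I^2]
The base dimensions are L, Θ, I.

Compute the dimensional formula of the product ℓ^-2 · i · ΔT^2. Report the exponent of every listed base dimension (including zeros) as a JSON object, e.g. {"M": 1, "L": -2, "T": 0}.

{"L": -2, "Θ": 2, "I": 1}

Write exponents as rows L,Θ,I / cols ℓ,i,ΔT,D,X1:
  L: [ 1  0  0  1  3]
  Θ: [ 0  0  1  0 -2]
  I: [ 0  1  0  0  2]
  [L]: (-2)·1+(1)·0+(2)·0 = -2
  [Θ]: (-2)·0+(1)·0+(2)·1 = 2
  [I]: (-2)·0+(1)·1+(2)·0 = 1
⇒ L^-2 Θ^2 I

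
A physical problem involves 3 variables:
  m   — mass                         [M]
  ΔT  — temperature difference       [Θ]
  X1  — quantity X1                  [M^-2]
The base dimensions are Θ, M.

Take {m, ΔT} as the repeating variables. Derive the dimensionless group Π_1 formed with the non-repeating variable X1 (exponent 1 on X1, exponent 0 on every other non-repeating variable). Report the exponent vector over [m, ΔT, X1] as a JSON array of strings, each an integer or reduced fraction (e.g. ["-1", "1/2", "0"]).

["2", "0", "1"]

Exponent matrix [Θ,M] × [m,ΔT,X1]:
  Θ: [ 0  1  0]
  M: [ 1  0 -2]
RREF → pivots at {m,ΔT} ⇒ r = 2
Repeat: m,ΔT; free: X1
RREF:
  r0: [   1    0   -2]
  r1: [   0    1    0]
Fix exponent of X1 at 1; solve each RREF row for its pivot's exponent:
  r0: exp(m) + (-2)·1 = 0 ⇒ exp(m) = 2
  r1: exp(ΔT) + (0)·1 = 0 ⇒ exp(ΔT) = 0
Π_1 = m^2 · X1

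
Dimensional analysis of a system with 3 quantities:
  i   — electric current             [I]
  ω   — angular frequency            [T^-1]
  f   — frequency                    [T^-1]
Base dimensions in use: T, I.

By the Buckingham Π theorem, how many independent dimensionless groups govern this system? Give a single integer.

1

Write exponents as rows T,I / cols i,ω,f:
  T: [ 0 -1 -1]
  I: [ 1  0  0]
Echelon form has 2 nonzero rows (pivots: i,ω)
Π count = n − r = 3 − 2 = 1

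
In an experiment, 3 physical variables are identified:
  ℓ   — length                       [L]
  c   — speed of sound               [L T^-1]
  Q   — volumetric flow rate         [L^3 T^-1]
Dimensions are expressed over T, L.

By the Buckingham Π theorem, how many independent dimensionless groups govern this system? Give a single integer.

Exponent matrix [T,L] × [ℓ,c,Q]:
  T: [ 0 -1 -1]
  L: [ 1  1  3]
Echelon form has 2 nonzero rows (pivots: ℓ,c)
Π count = n − r = 3 − 2 = 1

1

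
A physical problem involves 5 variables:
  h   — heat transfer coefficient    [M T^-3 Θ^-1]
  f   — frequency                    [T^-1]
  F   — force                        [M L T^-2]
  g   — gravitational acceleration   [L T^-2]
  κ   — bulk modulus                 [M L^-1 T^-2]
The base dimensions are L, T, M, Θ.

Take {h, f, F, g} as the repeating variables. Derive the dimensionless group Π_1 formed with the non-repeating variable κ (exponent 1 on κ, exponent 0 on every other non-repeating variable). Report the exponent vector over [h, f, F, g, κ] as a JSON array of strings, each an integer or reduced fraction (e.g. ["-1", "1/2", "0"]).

["0", "-4", "-1", "2", "1"]

Dimensional matrix (L×T×M×Θ by h×f×F×g×κ):
  L: [ 0  0  1  1 -1]
  T: [-3 -1 -2 -2 -2]
  M: [ 1  0  1  0  1]
  Θ: [-1  0  0  0  0]
Echelon form has 4 nonzero rows (pivots: h,f,F,g)
Repeat: h,f,F,g; free: κ
RREF:
  r0: [   1    0    0    0    0]
  r1: [   0    1    0    0    4]
  r2: [   0    0    1    0    1]
  r3: [   0    0    0    1   -2]
Fix exponent of κ at 1; solve each RREF row for its pivot's exponent:
  r0: exp(h) + (0)·1 = 0 ⇒ exp(h) = 0
  r1: exp(f) + (4)·1 = 0 ⇒ exp(f) = -4
  r2: exp(F) + (1)·1 = 0 ⇒ exp(F) = -1
  r3: exp(g) + (-2)·1 = 0 ⇒ exp(g) = 2
Π_1 = f^-4 · F^-1 · g^2 · κ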